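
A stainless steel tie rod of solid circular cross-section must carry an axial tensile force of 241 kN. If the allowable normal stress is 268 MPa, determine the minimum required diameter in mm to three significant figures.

33.8 mm

Required area A ≥ P/σ_allow = 241000/268 = 899.3 mm².
For a solid circular section, d ≥ √(4A/π) = 33.84 mm.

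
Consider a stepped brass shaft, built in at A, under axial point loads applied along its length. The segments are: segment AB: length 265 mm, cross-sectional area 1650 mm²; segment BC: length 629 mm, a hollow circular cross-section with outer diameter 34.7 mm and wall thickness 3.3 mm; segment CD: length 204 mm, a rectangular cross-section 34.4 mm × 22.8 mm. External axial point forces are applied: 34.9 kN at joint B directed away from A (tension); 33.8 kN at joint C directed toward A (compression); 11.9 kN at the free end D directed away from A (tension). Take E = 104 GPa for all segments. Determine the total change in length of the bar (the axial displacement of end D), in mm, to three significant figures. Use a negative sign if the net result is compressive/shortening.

-0.357 mm

Internal axial forces (sectioning from the free end, tension +): N_CD = 11.9 kN, N_BC = -21.9 kN, N_AB = 13 kN.
A_BC = 325.5 mm².
A_CD = 784.3 mm².
δ_AB = 13000·265/(1650·104000) = 0.02008 mm
δ_BC = -21900·629/(325.5·104000) = -0.4069 mm
δ_CD = 11900·204/(784.3·104000) = 0.02976 mm
δ = Σδ_i = -0.357 mm.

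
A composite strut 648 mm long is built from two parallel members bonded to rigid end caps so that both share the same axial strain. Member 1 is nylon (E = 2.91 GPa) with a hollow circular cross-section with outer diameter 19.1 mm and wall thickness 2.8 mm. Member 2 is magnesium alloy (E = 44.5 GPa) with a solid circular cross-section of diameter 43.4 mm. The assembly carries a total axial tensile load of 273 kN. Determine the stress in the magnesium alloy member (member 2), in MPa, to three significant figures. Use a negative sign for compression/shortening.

183 MPa

A_1 = 143.4 mm².
A_2 = 1479 mm².
Equal strain + equilibrium ⇒ each member carries load in proportion to AE: A₁E₁ = 417200 N, A₂E₂ = 65830000 N, ΣAE = 66250000 N.
σ₂ = P·E₂/ΣAE = 273000·44500/66250000 = 183.4 MPa.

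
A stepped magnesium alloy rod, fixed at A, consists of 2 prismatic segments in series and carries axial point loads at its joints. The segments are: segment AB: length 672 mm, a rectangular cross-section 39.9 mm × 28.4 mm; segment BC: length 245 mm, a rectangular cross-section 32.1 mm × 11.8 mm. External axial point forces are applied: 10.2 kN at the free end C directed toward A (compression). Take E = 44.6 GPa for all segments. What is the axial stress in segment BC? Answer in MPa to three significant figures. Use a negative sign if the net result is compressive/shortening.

-26.9 MPa

Internal axial forces (sectioning from the free end, tension +): N_BC = -10.2 kN, N_AB = -10.2 kN.
A_BC = 378.8 mm².
σ_BC = N_BC/A_BC = -10200/378.8 = -26.93 MPa.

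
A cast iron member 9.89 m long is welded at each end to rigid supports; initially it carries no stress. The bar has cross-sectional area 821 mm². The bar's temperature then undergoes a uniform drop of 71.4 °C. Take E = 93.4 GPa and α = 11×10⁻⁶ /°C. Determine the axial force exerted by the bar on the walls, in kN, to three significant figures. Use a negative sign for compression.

60.2 kN

Free thermal expansion αLΔT = 11e-6 · 9890 · -71.4 = -7.768 mm.
The walls impose strain ε = −(-7.768)/9890 = 7.8540e-04; σ = Eε = 93400 · 7.8540e-04 = 73.36 MPa.
Wall reaction R = σ·A = 73.36·821 = 60230 N = 60.23 kN.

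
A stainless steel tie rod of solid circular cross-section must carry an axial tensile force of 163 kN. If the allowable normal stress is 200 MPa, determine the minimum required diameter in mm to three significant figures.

Required area A ≥ P/σ_allow = 163000/200 = 815 mm².
For a solid circular section, d ≥ √(4A/π) = 32.21 mm.

32.2 mm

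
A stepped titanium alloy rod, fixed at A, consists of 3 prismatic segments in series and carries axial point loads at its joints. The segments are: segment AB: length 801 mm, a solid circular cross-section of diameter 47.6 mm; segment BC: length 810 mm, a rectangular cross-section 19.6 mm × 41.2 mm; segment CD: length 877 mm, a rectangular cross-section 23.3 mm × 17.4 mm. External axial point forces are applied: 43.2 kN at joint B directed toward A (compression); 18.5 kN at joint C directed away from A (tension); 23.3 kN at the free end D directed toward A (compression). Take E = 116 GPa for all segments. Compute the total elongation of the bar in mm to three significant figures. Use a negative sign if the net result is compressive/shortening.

Internal axial forces (sectioning from the free end, tension +): N_CD = -23.3 kN, N_BC = -4.8 kN, N_AB = -48 kN.
A_AB = 1780 mm².
A_BC = 807.5 mm².
A_CD = 405.4 mm².
δ_AB = -48000·801/(1780·116000) = -0.1863 mm
δ_BC = -4800·810/(807.5·116000) = -0.04151 mm
δ_CD = -23300·877/(405.4·116000) = -0.4345 mm
δ = Σδ_i = -0.6623 mm.

-0.662 mm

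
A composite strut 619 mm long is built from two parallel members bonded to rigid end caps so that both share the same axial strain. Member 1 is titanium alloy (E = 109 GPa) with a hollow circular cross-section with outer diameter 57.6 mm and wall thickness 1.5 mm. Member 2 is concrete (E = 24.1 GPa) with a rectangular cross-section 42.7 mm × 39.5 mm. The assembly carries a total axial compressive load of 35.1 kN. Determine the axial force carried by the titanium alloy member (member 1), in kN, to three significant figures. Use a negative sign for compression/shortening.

-14.6 kN

A_1 = 264.4 mm².
A_2 = 1687 mm².
Equal strain + equilibrium ⇒ each member carries load in proportion to AE: A₁E₁ = 28820000 N, A₂E₂ = 40650000 N, ΣAE = 69460000 N.
F₁ = P·A₁E₁/ΣAE = -35100·28820000/69460000 = -14560 N.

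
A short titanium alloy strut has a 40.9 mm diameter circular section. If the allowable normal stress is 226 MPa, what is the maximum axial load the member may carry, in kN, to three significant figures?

297 kN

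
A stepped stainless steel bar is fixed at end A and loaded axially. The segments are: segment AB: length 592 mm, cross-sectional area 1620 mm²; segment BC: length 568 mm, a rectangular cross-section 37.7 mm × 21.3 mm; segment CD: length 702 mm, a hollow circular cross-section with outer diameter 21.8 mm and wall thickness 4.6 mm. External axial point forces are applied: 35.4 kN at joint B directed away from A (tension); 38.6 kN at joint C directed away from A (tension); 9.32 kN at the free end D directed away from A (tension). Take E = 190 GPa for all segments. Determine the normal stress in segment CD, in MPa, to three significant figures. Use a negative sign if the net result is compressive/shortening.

Internal axial forces (sectioning from the free end, tension +): N_CD = 9.32 kN, N_BC = 47.92 kN, N_AB = 83.32 kN.
A_CD = 248.6 mm².
σ_CD = N_CD/A_CD = 9320/248.6 = 37.5 MPa.

37.5 MPa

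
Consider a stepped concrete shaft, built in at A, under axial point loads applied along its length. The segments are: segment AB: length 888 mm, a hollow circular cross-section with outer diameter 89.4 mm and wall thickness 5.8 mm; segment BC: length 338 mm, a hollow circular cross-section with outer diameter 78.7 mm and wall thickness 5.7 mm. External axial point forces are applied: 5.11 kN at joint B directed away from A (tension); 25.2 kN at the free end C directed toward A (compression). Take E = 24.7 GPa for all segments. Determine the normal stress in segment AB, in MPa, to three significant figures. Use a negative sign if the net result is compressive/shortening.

-13.2 MPa

Internal axial forces (sectioning from the free end, tension +): N_BC = -25.2 kN, N_AB = -20.09 kN.
A_AB = 1523 mm².
σ_AB = N_AB/A_AB = -20090/1523 = -13.19 MPa.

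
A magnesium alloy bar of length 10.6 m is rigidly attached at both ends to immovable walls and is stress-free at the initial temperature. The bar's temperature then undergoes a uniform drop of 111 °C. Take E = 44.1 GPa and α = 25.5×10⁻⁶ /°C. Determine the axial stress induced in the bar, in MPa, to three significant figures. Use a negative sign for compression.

Free thermal expansion αLΔT = 25.5e-6 · 10600 · -111 = -30 mm.
The walls impose strain ε = −(-30)/10600 = 2.8305e-03; σ = Eε = 44100 · 2.8305e-03 = 124.8 MPa.

125 MPa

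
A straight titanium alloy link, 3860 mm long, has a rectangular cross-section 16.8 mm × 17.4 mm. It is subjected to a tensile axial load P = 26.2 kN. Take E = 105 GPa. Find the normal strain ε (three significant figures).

8.54e-04

A = 292.3 mm².
σ = N/A = 89.63 MPa; ε = σ/E = 89.63/105000 = 8.536e-04.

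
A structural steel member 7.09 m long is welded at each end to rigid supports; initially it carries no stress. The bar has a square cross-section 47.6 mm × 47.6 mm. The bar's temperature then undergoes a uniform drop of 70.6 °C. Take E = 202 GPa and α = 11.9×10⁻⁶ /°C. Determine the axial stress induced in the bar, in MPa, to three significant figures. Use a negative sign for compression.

Free thermal expansion αLΔT = 11.9e-6 · 7090 · -70.6 = -5.957 mm.
The walls impose strain ε = −(-5.957)/7090 = 8.4014e-04; σ = Eε = 202000 · 8.4014e-04 = 169.7 MPa.

170 MPa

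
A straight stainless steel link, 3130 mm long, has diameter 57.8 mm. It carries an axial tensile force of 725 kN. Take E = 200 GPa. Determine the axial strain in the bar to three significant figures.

0.00138

A = 2624 mm².
σ = N/A = 276.3 MPa; ε = σ/E = 276.3/200000 = 1.382e-03.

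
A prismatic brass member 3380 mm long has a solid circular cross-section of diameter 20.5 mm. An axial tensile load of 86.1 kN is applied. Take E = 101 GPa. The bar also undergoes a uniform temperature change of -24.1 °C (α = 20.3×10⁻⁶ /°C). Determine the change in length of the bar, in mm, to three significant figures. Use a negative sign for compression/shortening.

A = 330.1 mm².
δ_mech = NL/(AE) = 86100·3380/(330.1·101000) = 8.73 mm.
δ_thermal = αLΔT = 20.3e-6·3380·-24.1 = -1.654 mm.
δ = δ_mech + δ_thermal = 7.076 mm.

7.08 mm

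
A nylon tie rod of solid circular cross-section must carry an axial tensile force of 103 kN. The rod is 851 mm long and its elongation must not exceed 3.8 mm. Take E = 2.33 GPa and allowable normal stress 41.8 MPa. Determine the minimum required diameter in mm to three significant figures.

Required area A ≥ P/σ_allow = 103000/41.8 = 2464 mm².
For a solid circular section, d ≥ √(4A/π) = 56.01 mm.
Elongation limit: A ≥ PL/(Eδ_allow) = 103000·851/(2330·3.8) = 9900 mm² ⇒ d ≥ 112.3 mm.
The elongation limit governs.

112 mm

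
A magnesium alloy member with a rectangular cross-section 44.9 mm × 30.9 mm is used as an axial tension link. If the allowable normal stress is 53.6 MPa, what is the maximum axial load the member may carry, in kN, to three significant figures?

74.4 kN

A = 1387 mm².
P_max = σ_allow · A = 53.6 · 1387 = 74370 N = 74.37 kN.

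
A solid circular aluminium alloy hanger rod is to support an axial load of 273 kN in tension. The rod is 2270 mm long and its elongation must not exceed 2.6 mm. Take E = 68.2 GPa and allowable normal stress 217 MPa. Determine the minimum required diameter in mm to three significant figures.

Required area A ≥ P/σ_allow = 273000/217 = 1258 mm².
For a solid circular section, d ≥ √(4A/π) = 40.02 mm.
Elongation limit: A ≥ PL/(Eδ_allow) = 273000·2270/(68200·2.6) = 3495 mm² ⇒ d ≥ 66.71 mm.
The elongation limit governs.

66.7 mm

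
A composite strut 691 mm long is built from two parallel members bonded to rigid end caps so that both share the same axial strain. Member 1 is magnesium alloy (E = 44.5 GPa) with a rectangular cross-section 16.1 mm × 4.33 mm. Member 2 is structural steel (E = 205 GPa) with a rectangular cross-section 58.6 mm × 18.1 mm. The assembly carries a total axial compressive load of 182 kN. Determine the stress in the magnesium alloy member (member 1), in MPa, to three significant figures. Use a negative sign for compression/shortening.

-36.7 MPa

A_1 = 69.71 mm².
A_2 = 1061 mm².
Equal strain + equilibrium ⇒ each member carries load in proportion to AE: A₁E₁ = 3102000 N, A₂E₂ = 217400000 N, ΣAE = 220500000 N.
σ₁ = P·E₁/ΣAE = -182000·44500/220500000 = -36.72 MPa.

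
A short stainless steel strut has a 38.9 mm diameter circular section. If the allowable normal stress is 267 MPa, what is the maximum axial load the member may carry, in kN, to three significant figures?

A = 1188 mm².
P_max = σ_allow · A = 267 · 1188 = 317300 N = 317.3 kN.

317 kN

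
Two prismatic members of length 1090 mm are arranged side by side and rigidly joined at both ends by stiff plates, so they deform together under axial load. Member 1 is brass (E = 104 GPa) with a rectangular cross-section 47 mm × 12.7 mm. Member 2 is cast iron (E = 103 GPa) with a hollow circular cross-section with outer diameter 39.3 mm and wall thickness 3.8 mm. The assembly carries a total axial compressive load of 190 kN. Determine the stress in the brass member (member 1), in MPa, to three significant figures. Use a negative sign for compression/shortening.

A_1 = 596.9 mm².
A_2 = 423.8 mm².
Equal strain + equilibrium ⇒ each member carries load in proportion to AE: A₁E₁ = 62080000 N, A₂E₂ = 43650000 N, ΣAE = 105700000 N.
σ₁ = P·E₁/ΣAE = -190000·104000/105700000 = -186.9 MPa.

-187 MPa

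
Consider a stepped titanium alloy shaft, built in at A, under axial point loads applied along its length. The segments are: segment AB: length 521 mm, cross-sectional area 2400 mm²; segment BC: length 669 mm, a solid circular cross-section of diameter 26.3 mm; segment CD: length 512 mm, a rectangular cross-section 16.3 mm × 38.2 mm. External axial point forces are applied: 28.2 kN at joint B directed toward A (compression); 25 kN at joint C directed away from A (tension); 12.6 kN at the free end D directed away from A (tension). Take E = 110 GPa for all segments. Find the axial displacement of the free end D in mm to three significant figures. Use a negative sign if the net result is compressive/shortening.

Internal axial forces (sectioning from the free end, tension +): N_CD = 12.6 kN, N_BC = 37.6 kN, N_AB = 9.4 kN.
A_BC = 543.3 mm².
A_CD = 622.7 mm².
δ_AB = 9400·521/(2400·110000) = 0.01855 mm
δ_BC = 37600·669/(543.3·110000) = 0.4209 mm
δ_CD = 12600·512/(622.7·110000) = 0.09419 mm
δ = Σδ_i = 0.5337 mm.

0.534 mm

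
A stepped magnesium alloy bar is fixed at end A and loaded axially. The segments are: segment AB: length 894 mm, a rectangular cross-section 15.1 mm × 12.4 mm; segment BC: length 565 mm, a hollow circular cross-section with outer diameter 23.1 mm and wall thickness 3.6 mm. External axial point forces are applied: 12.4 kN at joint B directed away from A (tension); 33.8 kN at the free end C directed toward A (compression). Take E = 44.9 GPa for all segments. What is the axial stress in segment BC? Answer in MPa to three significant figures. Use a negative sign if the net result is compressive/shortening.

-153 MPa

Internal axial forces (sectioning from the free end, tension +): N_BC = -33.8 kN, N_AB = -21.4 kN.
A_BC = 220.5 mm².
σ_BC = N_BC/A_BC = -33800/220.5 = -153.3 MPa.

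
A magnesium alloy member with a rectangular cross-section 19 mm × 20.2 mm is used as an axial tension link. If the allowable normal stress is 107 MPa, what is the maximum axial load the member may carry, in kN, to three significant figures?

A = 383.8 mm².
P_max = σ_allow · A = 107 · 383.8 = 41070 N = 41.07 kN.

41.1 kN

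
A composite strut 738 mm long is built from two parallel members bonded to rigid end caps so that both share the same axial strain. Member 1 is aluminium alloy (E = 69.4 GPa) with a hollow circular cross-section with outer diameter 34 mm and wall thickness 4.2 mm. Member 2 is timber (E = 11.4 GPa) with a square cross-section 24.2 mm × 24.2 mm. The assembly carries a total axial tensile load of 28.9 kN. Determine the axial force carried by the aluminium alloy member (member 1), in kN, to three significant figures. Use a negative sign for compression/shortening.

23.2 kN

A_1 = 393.2 mm².
A_2 = 585.6 mm².
Equal strain + equilibrium ⇒ each member carries load in proportion to AE: A₁E₁ = 27290000 N, A₂E₂ = 6676000 N, ΣAE = 33960000 N.
F₁ = P·A₁E₁/ΣAE = 28900·27290000/33960000 = 23220 N.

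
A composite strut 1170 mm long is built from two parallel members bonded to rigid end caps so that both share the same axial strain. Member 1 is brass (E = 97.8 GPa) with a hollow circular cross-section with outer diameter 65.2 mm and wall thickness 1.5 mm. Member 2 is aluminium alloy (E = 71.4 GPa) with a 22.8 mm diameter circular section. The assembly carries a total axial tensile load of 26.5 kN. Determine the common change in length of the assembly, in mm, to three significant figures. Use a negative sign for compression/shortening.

A_1 = 300.2 mm².
A_2 = 408.3 mm².
Equal strain + equilibrium ⇒ each member carries load in proportion to AE: A₁E₁ = 29360000 N, A₂E₂ = 29150000 N, ΣAE = 58510000 N.
δ = PL/ΣAE = 26500·1170/58510000 = 0.5299 mm.

0.530 mm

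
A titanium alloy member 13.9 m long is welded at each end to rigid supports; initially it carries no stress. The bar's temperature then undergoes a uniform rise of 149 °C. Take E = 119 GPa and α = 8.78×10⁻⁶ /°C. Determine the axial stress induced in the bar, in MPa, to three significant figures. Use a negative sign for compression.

Free thermal expansion αLΔT = 8.78e-6 · 13900 · 149 = 18.18 mm.
The walls impose strain ε = −(18.18)/13900 = -1.3082e-03; σ = Eε = 119000 · -1.3082e-03 = -155.7 MPa.

-156 MPa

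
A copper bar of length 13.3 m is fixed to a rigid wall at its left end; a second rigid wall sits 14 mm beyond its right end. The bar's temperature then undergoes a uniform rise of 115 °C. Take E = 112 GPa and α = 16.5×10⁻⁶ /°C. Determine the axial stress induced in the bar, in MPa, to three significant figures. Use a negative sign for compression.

-94.6 MPa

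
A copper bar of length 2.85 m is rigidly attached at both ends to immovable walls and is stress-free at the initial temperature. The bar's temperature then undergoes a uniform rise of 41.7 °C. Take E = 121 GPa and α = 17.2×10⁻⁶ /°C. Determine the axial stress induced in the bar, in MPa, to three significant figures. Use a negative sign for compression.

-86.8 MPa

Free thermal expansion αLΔT = 17.2e-6 · 2850 · 41.7 = 2.044 mm.
The walls impose strain ε = −(2.044)/2850 = -7.1724e-04; σ = Eε = 121000 · -7.1724e-04 = -86.79 MPa.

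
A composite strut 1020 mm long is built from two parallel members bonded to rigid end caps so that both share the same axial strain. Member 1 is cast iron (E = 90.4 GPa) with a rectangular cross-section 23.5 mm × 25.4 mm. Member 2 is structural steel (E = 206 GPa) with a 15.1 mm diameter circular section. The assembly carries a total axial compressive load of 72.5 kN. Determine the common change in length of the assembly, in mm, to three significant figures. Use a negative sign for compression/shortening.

-0.814 mm

A_1 = 596.9 mm².
A_2 = 179.1 mm².
Equal strain + equilibrium ⇒ each member carries load in proportion to AE: A₁E₁ = 53960000 N, A₂E₂ = 36890000 N, ΣAE = 90850000 N.
δ = PL/ΣAE = -72500·1020/90850000 = -0.814 mm.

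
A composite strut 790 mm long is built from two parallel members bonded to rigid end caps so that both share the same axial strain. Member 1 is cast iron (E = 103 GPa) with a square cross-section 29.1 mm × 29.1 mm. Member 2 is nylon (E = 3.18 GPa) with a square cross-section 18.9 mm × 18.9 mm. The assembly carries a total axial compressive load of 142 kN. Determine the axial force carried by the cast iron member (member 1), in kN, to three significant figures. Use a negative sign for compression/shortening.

A_1 = 846.8 mm².
A_2 = 357.2 mm².
Equal strain + equilibrium ⇒ each member carries load in proportion to AE: A₁E₁ = 87220000 N, A₂E₂ = 1136000 N, ΣAE = 88360000 N.
F₁ = P·A₁E₁/ΣAE = -142000·87220000/88360000 = -140200 N.

-140 kN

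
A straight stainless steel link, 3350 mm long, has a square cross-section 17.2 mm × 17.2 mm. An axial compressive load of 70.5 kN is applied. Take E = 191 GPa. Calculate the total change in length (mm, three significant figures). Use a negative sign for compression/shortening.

-4.18 mm

A = 295.8 mm².
δ_mech = NL/(AE) = -70500·3350/(295.8·191000) = -4.18 mm.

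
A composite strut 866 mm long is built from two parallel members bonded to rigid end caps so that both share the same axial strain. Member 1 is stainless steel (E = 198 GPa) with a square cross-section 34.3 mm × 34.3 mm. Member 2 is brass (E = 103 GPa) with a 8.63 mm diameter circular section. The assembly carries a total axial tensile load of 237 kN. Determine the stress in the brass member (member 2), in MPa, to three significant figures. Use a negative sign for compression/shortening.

A_1 = 1176 mm².
A_2 = 58.49 mm².
Equal strain + equilibrium ⇒ each member carries load in proportion to AE: A₁E₁ = 232900000 N, A₂E₂ = 6025000 N, ΣAE = 239000000 N.
σ₂ = P·E₂/ΣAE = 237000·103000/239000000 = 102.2 MPa.

102 MPa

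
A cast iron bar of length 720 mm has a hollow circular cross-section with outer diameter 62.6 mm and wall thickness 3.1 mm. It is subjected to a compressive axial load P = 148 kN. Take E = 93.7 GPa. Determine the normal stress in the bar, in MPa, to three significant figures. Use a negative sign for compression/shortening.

A = 579.5 mm².
σ = N/A = -148000/579.5 = -255.4 MPa.

-255 MPa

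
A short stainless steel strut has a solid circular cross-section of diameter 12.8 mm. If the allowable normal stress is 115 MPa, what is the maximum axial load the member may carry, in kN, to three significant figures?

14.8 kN

A = 128.7 mm².
P_max = σ_allow · A = 115 · 128.7 = 14800 N = 14.8 kN.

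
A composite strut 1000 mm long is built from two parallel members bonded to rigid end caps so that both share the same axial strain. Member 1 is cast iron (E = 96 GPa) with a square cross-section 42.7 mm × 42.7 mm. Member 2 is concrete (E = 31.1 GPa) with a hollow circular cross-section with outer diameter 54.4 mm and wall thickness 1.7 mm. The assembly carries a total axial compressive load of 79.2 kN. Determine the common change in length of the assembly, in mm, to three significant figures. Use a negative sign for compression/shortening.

-0.431 mm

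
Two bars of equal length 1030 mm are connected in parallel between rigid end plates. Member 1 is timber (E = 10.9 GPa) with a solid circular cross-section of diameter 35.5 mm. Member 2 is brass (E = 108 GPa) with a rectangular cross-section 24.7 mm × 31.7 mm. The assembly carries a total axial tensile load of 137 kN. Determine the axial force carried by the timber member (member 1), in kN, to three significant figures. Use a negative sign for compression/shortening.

15.5 kN

A_1 = 989.8 mm².
A_2 = 783 mm².
Equal strain + equilibrium ⇒ each member carries load in proportion to AE: A₁E₁ = 10790000 N, A₂E₂ = 84560000 N, ΣAE = 95350000 N.
F₁ = P·A₁E₁/ΣAE = 137000·10790000/95350000 = 15500 N.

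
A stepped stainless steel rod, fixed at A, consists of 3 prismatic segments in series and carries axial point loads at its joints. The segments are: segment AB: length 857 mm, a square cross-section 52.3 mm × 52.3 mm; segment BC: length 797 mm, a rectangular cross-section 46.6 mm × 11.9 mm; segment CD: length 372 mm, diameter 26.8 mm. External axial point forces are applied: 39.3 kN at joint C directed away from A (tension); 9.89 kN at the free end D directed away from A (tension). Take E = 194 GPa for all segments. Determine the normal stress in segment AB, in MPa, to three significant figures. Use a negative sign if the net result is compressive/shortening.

18.0 MPa

Internal axial forces (sectioning from the free end, tension +): N_CD = 9.89 kN, N_BC = 49.19 kN, N_AB = 49.19 kN.
A_AB = 2735 mm².
σ_AB = N_AB/A_AB = 49190/2735 = 17.98 MPa.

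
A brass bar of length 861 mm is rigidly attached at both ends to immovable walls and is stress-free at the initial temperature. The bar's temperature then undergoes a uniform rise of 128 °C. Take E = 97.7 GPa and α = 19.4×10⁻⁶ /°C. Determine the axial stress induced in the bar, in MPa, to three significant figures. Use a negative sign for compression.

-243 MPa

Free thermal expansion αLΔT = 19.4e-6 · 861 · 128 = 2.138 mm.
The walls impose strain ε = −(2.138)/861 = -2.4832e-03; σ = Eε = 97700 · -2.4832e-03 = -242.6 MPa.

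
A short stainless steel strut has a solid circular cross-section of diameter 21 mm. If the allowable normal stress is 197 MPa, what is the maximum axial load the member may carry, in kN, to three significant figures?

A = 346.4 mm².
P_max = σ_allow · A = 197 · 346.4 = 68230 N = 68.23 kN.

68.2 kN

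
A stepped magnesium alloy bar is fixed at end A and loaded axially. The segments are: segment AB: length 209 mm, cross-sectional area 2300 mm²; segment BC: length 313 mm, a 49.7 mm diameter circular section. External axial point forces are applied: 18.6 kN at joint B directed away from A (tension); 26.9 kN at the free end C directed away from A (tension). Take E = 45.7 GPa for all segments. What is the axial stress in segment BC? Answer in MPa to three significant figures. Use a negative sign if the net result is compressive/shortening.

Internal axial forces (sectioning from the free end, tension +): N_BC = 26.9 kN, N_AB = 45.5 kN.
A_BC = 1940 mm².
σ_BC = N_BC/A_BC = 26900/1940 = 13.87 MPa.

13.9 MPa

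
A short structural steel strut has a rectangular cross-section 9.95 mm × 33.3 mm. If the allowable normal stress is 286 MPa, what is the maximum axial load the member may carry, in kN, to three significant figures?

A = 331.3 mm².
P_max = σ_allow · A = 286 · 331.3 = 94760 N = 94.76 kN.

94.8 kN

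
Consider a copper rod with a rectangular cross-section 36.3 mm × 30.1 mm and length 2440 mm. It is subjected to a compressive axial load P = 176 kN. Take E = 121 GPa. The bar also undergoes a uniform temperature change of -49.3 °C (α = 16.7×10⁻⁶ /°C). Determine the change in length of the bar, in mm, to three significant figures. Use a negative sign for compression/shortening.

A = 1093 mm².
δ_mech = NL/(AE) = -176000·2440/(1093·121000) = -3.248 mm.
δ_thermal = αLΔT = 16.7e-6·2440·-49.3 = -2.009 mm.
δ = δ_mech + δ_thermal = -5.257 mm.

-5.26 mm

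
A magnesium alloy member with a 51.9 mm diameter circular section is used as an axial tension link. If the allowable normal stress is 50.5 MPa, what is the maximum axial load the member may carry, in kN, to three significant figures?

107 kN

A = 2116 mm².
P_max = σ_allow · A = 50.5 · 2116 = 106800 N = 106.8 kN.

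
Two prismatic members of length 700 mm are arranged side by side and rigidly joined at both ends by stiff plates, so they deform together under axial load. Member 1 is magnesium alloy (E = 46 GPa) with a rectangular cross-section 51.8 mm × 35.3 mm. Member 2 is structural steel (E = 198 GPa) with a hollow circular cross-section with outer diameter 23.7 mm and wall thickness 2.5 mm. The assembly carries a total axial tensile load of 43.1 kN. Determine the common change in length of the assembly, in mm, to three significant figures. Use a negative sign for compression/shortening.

A_1 = 1829 mm².
A_2 = 166.5 mm².
Equal strain + equilibrium ⇒ each member carries load in proportion to AE: A₁E₁ = 84110000 N, A₂E₂ = 32970000 N, ΣAE = 117100000 N.
δ = PL/ΣAE = 43100·700/117100000 = 0.2577 mm.

0.258 mm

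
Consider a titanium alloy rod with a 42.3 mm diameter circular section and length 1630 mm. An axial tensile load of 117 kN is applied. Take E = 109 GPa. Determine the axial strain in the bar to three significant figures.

A = 1405 mm².
σ = N/A = 83.26 MPa; ε = σ/E = 83.26/109000 = 7.638e-04.

7.64e-04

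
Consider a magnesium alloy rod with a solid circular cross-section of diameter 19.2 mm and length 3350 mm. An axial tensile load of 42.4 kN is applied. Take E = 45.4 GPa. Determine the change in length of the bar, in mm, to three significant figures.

10.8 mm

A = 289.5 mm².
δ_mech = NL/(AE) = 42400·3350/(289.5·45400) = 10.81 mm.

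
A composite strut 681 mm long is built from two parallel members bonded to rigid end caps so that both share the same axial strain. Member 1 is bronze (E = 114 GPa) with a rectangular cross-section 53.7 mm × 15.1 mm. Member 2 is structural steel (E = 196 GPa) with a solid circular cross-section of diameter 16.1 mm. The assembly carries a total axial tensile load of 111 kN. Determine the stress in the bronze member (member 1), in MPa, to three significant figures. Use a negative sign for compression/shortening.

A_1 = 810.9 mm².
A_2 = 203.6 mm².
Equal strain + equilibrium ⇒ each member carries load in proportion to AE: A₁E₁ = 92440000 N, A₂E₂ = 39900000 N, ΣAE = 132300000 N.
σ₁ = P·E₁/ΣAE = 111000·114000/132300000 = 95.62 MPa.

95.6 MPa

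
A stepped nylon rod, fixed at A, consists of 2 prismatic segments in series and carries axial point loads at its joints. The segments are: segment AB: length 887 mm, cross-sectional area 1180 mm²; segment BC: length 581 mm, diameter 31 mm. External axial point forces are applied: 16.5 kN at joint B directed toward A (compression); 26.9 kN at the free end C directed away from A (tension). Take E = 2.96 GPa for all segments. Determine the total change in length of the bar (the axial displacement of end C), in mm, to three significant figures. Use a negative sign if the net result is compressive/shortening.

Internal axial forces (sectioning from the free end, tension +): N_BC = 26.9 kN, N_AB = 10.4 kN.
A_BC = 754.8 mm².
δ_AB = 10400·887/(1180·2960) = 2.641 mm
δ_BC = 26900·581/(754.8·2960) = 6.996 mm
δ = Σδ_i = 9.637 mm.

9.64 mm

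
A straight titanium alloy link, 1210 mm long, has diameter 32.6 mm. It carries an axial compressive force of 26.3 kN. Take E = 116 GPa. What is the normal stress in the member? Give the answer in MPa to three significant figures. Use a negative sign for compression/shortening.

-31.5 MPa

A = 834.7 mm².
σ = N/A = -26300/834.7 = -31.51 MPa.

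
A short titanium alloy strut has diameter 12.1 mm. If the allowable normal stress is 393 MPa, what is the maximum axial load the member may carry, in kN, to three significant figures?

A = 115 mm².
P_max = σ_allow · A = 393 · 115 = 45190 N = 45.19 kN.

45.2 kN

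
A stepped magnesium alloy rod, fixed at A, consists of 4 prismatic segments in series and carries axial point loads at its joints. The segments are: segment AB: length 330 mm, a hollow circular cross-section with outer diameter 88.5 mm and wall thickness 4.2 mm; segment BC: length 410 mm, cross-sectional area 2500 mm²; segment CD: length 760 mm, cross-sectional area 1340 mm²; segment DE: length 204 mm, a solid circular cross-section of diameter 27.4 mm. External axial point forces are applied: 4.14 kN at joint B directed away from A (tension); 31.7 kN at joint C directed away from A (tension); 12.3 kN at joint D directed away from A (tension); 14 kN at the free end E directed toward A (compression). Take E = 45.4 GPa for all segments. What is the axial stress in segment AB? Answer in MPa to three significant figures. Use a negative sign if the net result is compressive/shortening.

Internal axial forces (sectioning from the free end, tension +): N_DE = -14 kN, N_CD = -1.7 kN, N_BC = 30 kN, N_AB = 34.14 kN.
A_AB = 1112 mm².
σ_AB = N_AB/A_AB = 34140/1112 = 30.69 MPa.

30.7 MPa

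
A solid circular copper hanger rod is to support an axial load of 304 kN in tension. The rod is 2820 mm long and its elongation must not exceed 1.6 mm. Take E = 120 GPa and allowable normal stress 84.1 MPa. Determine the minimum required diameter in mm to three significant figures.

Required area A ≥ P/σ_allow = 304000/84.1 = 3615 mm².
For a solid circular section, d ≥ √(4A/π) = 67.84 mm.
Elongation limit: A ≥ PL/(Eδ_allow) = 304000·2820/(120000·1.6) = 4465 mm² ⇒ d ≥ 75.4 mm.
The elongation limit governs.

75.4 mm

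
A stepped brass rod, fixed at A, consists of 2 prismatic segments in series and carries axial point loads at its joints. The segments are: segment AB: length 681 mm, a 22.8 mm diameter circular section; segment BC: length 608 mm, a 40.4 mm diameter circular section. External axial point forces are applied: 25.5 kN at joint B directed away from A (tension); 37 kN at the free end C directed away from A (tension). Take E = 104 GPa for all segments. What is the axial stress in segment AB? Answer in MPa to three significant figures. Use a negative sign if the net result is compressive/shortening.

153 MPa

Internal axial forces (sectioning from the free end, tension +): N_BC = 37 kN, N_AB = 62.5 kN.
A_AB = 408.3 mm².
σ_AB = N_AB/A_AB = 62500/408.3 = 153.1 MPa.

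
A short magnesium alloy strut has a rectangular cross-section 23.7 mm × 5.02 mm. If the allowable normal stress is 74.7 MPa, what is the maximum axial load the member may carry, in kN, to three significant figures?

A = 119 mm².
P_max = σ_allow · A = 74.7 · 119 = 8887 N = 8.887 kN.

8.89 kN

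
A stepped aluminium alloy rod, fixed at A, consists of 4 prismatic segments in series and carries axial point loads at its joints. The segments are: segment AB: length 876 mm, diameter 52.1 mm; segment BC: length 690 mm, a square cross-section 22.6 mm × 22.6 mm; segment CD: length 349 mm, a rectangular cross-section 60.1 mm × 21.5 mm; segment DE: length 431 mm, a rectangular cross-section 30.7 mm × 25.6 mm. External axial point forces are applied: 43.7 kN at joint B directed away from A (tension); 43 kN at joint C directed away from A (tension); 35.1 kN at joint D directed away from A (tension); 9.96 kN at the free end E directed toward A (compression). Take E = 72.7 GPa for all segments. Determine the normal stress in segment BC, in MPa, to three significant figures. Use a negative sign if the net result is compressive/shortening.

133 MPa

Internal axial forces (sectioning from the free end, tension +): N_DE = -9.96 kN, N_CD = 25.14 kN, N_BC = 68.14 kN, N_AB = 111.8 kN.
A_BC = 510.8 mm².
σ_BC = N_BC/A_BC = 68140/510.8 = 133.4 MPa.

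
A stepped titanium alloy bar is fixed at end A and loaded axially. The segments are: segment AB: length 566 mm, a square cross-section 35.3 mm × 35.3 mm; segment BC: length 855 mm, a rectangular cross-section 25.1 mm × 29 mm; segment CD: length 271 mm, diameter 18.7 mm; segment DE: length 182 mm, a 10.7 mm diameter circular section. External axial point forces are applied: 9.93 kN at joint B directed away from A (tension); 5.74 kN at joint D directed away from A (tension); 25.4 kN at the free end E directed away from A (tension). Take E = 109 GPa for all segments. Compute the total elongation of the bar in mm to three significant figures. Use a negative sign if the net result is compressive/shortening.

Internal axial forces (sectioning from the free end, tension +): N_DE = 25.4 kN, N_CD = 31.14 kN, N_BC = 31.14 kN, N_AB = 41.07 kN.
A_AB = 1246 mm².
A_BC = 727.9 mm².
A_CD = 274.6 mm².
A_DE = 89.92 mm².
δ_AB = 41070·566/(1246·109000) = 0.1711 mm
δ_BC = 31140·855/(727.9·109000) = 0.3356 mm
δ_CD = 31140·271/(274.6·109000) = 0.2819 mm
δ_DE = 25400·182/(89.92·109000) = 0.4717 mm
δ = Σδ_i = 1.26 mm.

1.26 mm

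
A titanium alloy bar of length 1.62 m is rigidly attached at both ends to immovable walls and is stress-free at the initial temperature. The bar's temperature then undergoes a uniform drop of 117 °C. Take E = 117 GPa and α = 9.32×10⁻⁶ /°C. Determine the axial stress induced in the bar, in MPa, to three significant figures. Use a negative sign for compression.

128 MPa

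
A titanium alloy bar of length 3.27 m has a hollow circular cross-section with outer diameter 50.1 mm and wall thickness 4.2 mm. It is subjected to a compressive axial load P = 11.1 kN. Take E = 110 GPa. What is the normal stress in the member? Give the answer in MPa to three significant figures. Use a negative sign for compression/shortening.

A = 605.6 mm².
σ = N/A = -11100/605.6 = -18.33 MPa.

-18.3 MPa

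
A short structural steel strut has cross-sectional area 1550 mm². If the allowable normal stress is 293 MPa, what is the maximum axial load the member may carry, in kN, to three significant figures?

454 kN

P_max = σ_allow · A = 293 · 1550 = 454200 N = 454.1 kN.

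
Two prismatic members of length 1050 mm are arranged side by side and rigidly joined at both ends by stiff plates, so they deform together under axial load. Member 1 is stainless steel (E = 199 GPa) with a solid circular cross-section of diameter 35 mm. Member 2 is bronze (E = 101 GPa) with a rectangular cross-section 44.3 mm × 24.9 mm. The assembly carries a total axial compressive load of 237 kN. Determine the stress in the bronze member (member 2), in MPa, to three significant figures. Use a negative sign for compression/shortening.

-79.0 MPa

A_1 = 962.1 mm².
A_2 = 1103 mm².
Equal strain + equilibrium ⇒ each member carries load in proportion to AE: A₁E₁ = 191500000 N, A₂E₂ = 111400000 N, ΣAE = 302900000 N.
σ₂ = P·E₂/ΣAE = -237000·101000/302900000 = -79.03 MPa.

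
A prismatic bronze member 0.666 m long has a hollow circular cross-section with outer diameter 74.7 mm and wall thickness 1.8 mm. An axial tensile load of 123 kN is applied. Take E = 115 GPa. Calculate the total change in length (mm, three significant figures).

1.73 mm

A = 412.2 mm².
δ_mech = NL/(AE) = 123000·666/(412.2·115000) = 1.728 mm.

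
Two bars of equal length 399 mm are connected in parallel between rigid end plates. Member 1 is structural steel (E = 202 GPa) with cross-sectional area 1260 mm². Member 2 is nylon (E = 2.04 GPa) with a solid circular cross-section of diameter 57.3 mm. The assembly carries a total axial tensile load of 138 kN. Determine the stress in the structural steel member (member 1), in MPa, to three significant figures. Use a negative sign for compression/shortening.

107 MPa

A_2 = 2579 mm².
Equal strain + equilibrium ⇒ each member carries load in proportion to AE: A₁E₁ = 254500000 N, A₂E₂ = 5261000 N, ΣAE = 259800000 N.
σ₁ = P·E₁/ΣAE = 138000·202000/259800000 = 107.3 MPa.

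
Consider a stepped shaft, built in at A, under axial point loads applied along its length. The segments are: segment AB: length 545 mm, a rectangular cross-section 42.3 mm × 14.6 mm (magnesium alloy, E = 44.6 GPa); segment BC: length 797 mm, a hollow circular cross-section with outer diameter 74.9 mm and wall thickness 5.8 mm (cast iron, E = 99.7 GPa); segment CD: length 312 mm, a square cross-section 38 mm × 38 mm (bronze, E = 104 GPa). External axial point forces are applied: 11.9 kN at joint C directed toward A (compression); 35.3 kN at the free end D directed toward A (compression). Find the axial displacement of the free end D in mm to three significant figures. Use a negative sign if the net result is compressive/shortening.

-1.31 mm

Internal axial forces (sectioning from the free end, tension +): N_CD = -35.3 kN, N_BC = -47.2 kN, N_AB = -47.2 kN.
A_AB = 617.6 mm².
A_BC = 1259 mm².
A_CD = 1444 mm².
δ_AB = -47200·545/(617.6·44600) = -0.9339 mm
δ_BC = -47200·797/(1259·99700) = -0.2997 mm
δ_CD = -35300·312/(1444·104000) = -0.07334 mm
δ = Σδ_i = -1.307 mm.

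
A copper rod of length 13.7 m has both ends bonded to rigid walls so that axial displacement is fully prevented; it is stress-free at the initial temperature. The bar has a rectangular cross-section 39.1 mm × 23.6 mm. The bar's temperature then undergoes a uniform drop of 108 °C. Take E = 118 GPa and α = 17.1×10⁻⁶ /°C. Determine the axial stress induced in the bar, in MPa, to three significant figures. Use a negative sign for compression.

218 MPa

Free thermal expansion αLΔT = 17.1e-6 · 13700 · -108 = -25.3 mm.
The walls impose strain ε = −(-25.3)/13700 = 1.8468e-03; σ = Eε = 118000 · 1.8468e-03 = 217.9 MPa.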